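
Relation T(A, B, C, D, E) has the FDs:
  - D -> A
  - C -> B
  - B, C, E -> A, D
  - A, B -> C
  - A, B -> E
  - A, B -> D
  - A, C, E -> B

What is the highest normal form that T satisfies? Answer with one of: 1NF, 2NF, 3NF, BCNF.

3NF

Candidate keys: {A, B}, {A, C}, {B, D}, {C, D}, {C, E}. Prime attributes: {A, B, C, D, E}.
D -> A: {D}⁺ = {A, D}, which is not all of the attributes, so the left side is not a superkey — BCNF is violated.
But every attribute on its right side ({A}) is prime, and the same holds for every other non-superkey FD, so 3NF still holds.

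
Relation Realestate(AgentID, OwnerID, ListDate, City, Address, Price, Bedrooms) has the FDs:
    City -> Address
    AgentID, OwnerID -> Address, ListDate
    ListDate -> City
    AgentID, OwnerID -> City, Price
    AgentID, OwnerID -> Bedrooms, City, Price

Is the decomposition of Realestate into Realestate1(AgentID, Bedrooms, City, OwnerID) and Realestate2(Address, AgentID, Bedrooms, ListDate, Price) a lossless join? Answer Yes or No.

No

The shared attributes are {AgentID, Bedrooms} and {AgentID, Bedrooms}⁺ = {AgentID, Bedrooms}.
The closure covers neither Realestate1 nor Realestate2 entirely; the join is not lossless.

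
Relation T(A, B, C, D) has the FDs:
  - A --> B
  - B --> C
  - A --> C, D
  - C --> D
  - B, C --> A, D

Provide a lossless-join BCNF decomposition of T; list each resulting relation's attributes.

{A, B, C}; {C, D}

Candidate keys of the original relation: {A}, {B}.
Within {A, B, C, D}: {C}⁺ ∩ {A, B, C, D} = {C, D}, not the whole set, so C --> D violates BCNF; decompose into {C, D} and {A, B, C}.
{C, D} has no BCNF violation.
{A, B, C} has no BCNF violation.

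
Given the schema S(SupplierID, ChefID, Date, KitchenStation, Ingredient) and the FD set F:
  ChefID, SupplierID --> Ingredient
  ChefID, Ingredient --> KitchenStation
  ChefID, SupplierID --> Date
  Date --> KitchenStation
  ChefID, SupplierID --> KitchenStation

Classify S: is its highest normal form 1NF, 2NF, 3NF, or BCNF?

Candidate key: {ChefID, SupplierID}. Prime attributes: {ChefID, SupplierID}.
ChefID, Ingredient --> KitchenStation: {ChefID, Ingredient}⁺ = {ChefID, Ingredient, KitchenStation}, which is not all of the attributes, so the left side is not a superkey — BCNF is violated.
Because {KitchenStation} is non-prime and the left side of ChefID, Ingredient --> KitchenStation is not a superkey, the relation is not in 3NF.
No non-prime attribute depends on a proper subset of any candidate key, so 2NF holds.

2NF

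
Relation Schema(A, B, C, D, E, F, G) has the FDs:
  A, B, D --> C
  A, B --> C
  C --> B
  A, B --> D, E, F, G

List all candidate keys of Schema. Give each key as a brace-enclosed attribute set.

{A, B}, {A, C}

Attributes never on any right-hand side: {A} — every candidate key must contain it.
{A, B}⁺ = {A, B, C, D, E, F, G} — all of the relation — so {A, B} is a candidate key.
{A, C}⁺ = {A, B, C, D, E, F, G} — all of the relation — so {A, C} is a candidate key.
No proper subset of any of these is a key, and no other minimal superkey exists.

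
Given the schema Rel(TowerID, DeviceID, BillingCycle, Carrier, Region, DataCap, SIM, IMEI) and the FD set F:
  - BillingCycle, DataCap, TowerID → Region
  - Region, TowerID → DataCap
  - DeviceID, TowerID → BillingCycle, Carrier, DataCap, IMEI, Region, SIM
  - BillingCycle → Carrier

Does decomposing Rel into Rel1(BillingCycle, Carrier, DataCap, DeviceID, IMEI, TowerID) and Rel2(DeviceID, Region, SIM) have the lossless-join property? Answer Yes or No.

The shared attributes are {DeviceID} and {DeviceID}⁺ = {DeviceID}.
Neither Rel1 nor Rel2 is contained in that closure, so the decomposition is lossy.

No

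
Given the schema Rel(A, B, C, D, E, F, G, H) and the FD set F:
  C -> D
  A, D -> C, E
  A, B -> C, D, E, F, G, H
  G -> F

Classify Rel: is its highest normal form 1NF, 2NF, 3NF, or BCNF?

Candidate key: {A, B}. Prime attributes: {A, B}.
C -> D: {C}⁺ = {C, D}, which is not all of the attributes, so the left side is not a superkey — BCNF is violated.
C -> D determines the non-prime attribute {D} from a non-superkey — 3NF is violated.
No proper subset of a key has a non-prime attribute in its closure, so there is no partial dependency; 2NF holds.

2NF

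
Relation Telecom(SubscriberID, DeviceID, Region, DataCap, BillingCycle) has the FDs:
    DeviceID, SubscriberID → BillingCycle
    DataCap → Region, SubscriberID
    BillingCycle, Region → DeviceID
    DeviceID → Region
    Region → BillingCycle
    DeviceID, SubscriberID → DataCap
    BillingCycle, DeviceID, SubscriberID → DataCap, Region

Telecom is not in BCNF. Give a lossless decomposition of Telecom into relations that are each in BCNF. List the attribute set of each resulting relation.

{BillingCycle, DeviceID, Region}; {DataCap, Region, SubscriberID}

Candidate keys of the original relation: {DataCap}, {DeviceID, SubscriberID}, {Region, SubscriberID}.
Within {BillingCycle, DataCap, DeviceID, Region, SubscriberID}: {BillingCycle, Region}⁺ ∩ {BillingCycle, DataCap, DeviceID, Region, SubscriberID} = {BillingCycle, DeviceID, Region}, not the whole set, so BillingCycle, Region → DeviceID violates BCNF; decompose into {BillingCycle, DeviceID, Region} and {BillingCycle, DataCap, Region, SubscriberID}.
{BillingCycle, DeviceID, Region} is in BCNF.
Within {BillingCycle, DataCap, Region, SubscriberID}: {Region}⁺ ∩ {BillingCycle, DataCap, Region, SubscriberID} = {BillingCycle, Region}, not the whole set, so Region → BillingCycle violates BCNF; decompose into {BillingCycle, Region} and {DataCap, Region, SubscriberID}.
{BillingCycle, Region} is in BCNF.
{DataCap, Region, SubscriberID} is in BCNF.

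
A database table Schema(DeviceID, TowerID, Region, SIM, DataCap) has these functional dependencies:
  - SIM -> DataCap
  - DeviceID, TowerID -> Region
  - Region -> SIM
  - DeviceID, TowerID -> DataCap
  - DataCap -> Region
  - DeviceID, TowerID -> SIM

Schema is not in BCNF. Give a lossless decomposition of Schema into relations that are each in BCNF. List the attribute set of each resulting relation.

Candidate key of the original relation: {DeviceID, TowerID}.
{DataCap, DeviceID, Region, SIM, TowerID}: {SIM} determines {DataCap, Region, SIM} here but is not a superkey — split on SIM -> DataCap, Region, giving {DataCap, Region, SIM} and {DeviceID, SIM, TowerID}.
{DataCap, Region, SIM} has no BCNF violation.
{DeviceID, SIM, TowerID} has no BCNF violation.

{DataCap, Region, SIM}; {DeviceID, SIM, TowerID}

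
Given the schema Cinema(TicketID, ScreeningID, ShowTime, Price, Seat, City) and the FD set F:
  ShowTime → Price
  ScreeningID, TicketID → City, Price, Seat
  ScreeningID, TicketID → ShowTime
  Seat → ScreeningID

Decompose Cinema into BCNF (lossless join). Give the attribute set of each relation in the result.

{City, Seat, ShowTime, TicketID}; {Price, ShowTime}; {ScreeningID, Seat}

Candidate keys of the original relation: {ScreeningID, TicketID}, {Seat, TicketID}.
{City, Price, ScreeningID, Seat, ShowTime, TicketID}: {ShowTime} determines {Price, ShowTime} here but is not a superkey — split on ShowTime → Price, giving {Price, ShowTime} and {City, ScreeningID, Seat, ShowTime, TicketID}.
{Price, ShowTime} has no BCNF violation.
{City, ScreeningID, Seat, ShowTime, TicketID}: {Seat} determines {ScreeningID, Seat} here but is not a superkey — split on Seat → ScreeningID, giving {ScreeningID, Seat} and {City, Seat, ShowTime, TicketID}.
{ScreeningID, Seat} has no BCNF violation.
{City, Seat, ShowTime, TicketID} has no BCNF violation.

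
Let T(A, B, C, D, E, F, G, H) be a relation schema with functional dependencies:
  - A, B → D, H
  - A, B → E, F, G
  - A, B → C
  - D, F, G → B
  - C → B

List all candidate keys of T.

{A, B}, {A, C}, {A, D, F, G}

{A} never appears on the right of any FD, so every key must include it.
Closure of {A, B} is {A, B, C, D, E, F, G, H}, the whole schema; {A, B} is a candidate key.
Closure of {A, C} is {A, B, C, D, E, F, G, H}, the whole schema; {A, C} is a candidate key.
Closure of {A, D, F, G} is {A, B, C, D, E, F, G, H}, the whole schema; {A, D, F, G} is a candidate key.
Any other superkey properly contains one of these, so there are no further candidate keys.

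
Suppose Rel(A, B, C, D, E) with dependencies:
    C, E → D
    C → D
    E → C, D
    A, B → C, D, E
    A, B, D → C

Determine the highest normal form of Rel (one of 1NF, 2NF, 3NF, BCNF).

2NF

Candidate key: {A, B}. Prime attributes: {A, B}.
C, E → D: {C, E}⁺ = {C, D, E}, which is not all of the attributes, so the left side is not a superkey — BCNF is violated.
Because {D} is non-prime and the left side of C, E → D is not a superkey, the relation is not in 3NF.
Checking every proper subset of each key, none determines a non-prime attribute — 2NF is satisfied.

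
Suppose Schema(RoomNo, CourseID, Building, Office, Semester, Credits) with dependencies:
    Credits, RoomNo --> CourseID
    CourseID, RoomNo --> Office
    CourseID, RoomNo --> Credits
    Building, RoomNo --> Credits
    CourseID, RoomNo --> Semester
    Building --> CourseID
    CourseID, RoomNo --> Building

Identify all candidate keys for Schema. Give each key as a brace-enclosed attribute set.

Attributes never on any right-hand side: {RoomNo} — every candidate key must contain it.
{Building, RoomNo}⁺ = {Building, CourseID, Credits, Office, RoomNo, Semester} — all of the relation — so {Building, RoomNo} is a candidate key.
{CourseID, RoomNo}⁺ = {Building, CourseID, Credits, Office, RoomNo, Semester} — all of the relation — so {CourseID, RoomNo} is a candidate key.
{Credits, RoomNo}⁺ = {Building, CourseID, Credits, Office, RoomNo, Semester} — all of the relation — so {Credits, RoomNo} is a candidate key.
Any other superkey properly contains one of these, so there are no further candidate keys.

{Building, RoomNo}, {CourseID, RoomNo}, {Credits, RoomNo}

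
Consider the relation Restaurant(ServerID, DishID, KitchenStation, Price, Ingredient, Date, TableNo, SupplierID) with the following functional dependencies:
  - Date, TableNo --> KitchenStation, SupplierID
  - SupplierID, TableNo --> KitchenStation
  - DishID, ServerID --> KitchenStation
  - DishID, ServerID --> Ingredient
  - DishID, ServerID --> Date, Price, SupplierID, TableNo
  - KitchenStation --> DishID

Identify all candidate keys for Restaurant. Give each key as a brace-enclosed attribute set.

{Date, ServerID, TableNo}, {DishID, ServerID}, {KitchenStation, ServerID}, {ServerID, SupplierID, TableNo}

{ServerID} never appears on the right of any FD, so every key must include it.
{DishID, ServerID} is a candidate key since {DishID, ServerID}⁺ = {Date, DishID, Ingredient, KitchenStation, Price, ServerID, SupplierID, TableNo} covers every attribute.
{KitchenStation, ServerID} is a candidate key since {KitchenStation, ServerID}⁺ = {Date, DishID, Ingredient, KitchenStation, Price, ServerID, SupplierID, TableNo} covers every attribute.
{Date, ServerID, TableNo} is a candidate key since {Date, ServerID, TableNo}⁺ = {Date, DishID, Ingredient, KitchenStation, Price, ServerID, SupplierID, TableNo} covers every attribute.
{ServerID, SupplierID, TableNo} is a candidate key since {ServerID, SupplierID, TableNo}⁺ = {Date, DishID, Ingredient, KitchenStation, Price, ServerID, SupplierID, TableNo} covers every attribute.
Any other superkey properly contains one of these, so there are no further candidate keys.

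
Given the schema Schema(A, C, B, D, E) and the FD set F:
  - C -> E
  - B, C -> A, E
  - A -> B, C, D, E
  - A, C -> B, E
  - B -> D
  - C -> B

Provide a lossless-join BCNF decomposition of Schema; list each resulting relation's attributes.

{A, B, C, E}; {B, D}

Candidate keys of the original relation: {A}, {C}.
Within {A, B, C, D, E}: {B}⁺ ∩ {A, B, C, D, E} = {B, D}, not the whole set, so B -> D violates BCNF; decompose into {B, D} and {A, B, C, E}.
{B, D} has no BCNF violation.
{A, B, C, E} has no BCNF violation.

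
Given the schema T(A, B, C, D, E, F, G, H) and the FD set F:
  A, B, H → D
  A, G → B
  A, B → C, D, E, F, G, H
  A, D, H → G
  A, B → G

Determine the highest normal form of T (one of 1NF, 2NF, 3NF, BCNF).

Candidate keys: {A, B}, {A, D, H}, {A, G}. Prime attributes: {A, B, D, G, H}.
Every FD has a superkey on the left, so the relation is in BCNF.

BCNF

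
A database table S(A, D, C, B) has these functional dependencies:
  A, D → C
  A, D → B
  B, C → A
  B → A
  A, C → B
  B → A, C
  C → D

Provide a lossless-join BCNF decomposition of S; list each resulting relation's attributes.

{A, B, C}; {C, D}

Candidate keys of the original relation: {A, C}, {A, D}, {B}.
{A, B, C, D}: {C} determines {C, D} here but is not a superkey — split on C → D, giving {C, D} and {A, B, C}.
{C, D}: every determinant is a superkey — BCNF.
{A, B, C}: every determinant is a superkey — BCNF.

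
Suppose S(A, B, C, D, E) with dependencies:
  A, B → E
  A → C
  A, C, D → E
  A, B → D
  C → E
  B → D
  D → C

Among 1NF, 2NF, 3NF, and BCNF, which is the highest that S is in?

1NF

Candidate key: {A, B}. Prime attributes: {A, B}.
A → C breaks BCNF: {A}⁺ = {A, C, E}, so {A} is not a superkey.
A → C has non-prime {C} on the right and a non-superkey on the left, so 3NF fails.
Since {A} ⊂ {A, B} and {A}⁺ ⊇ {C, E} with {C, E} non-prime, there is a partial dependency; 2NF fails.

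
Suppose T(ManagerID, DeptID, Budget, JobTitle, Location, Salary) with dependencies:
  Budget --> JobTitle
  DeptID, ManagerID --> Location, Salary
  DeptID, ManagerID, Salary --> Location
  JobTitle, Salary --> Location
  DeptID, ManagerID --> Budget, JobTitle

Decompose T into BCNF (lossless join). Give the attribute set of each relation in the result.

Candidate key of the original relation: {DeptID, ManagerID}.
Within {Budget, DeptID, JobTitle, Location, ManagerID, Salary}: {Budget}⁺ ∩ {Budget, DeptID, JobTitle, Location, ManagerID, Salary} = {Budget, JobTitle}, not the whole set, so Budget --> JobTitle violates BCNF; decompose into {Budget, JobTitle} and {Budget, DeptID, Location, ManagerID, Salary}.
{Budget, JobTitle} has no BCNF violation.
Within {Budget, DeptID, Location, ManagerID, Salary}: {Budget, Salary}⁺ ∩ {Budget, DeptID, Location, ManagerID, Salary} = {Budget, Location, Salary}, not the whole set, so Budget, Salary --> Location violates BCNF; decompose into {Budget, Location, Salary} and {Budget, DeptID, ManagerID, Salary}.
{Budget, Location, Salary} has no BCNF violation.
{Budget, DeptID, ManagerID, Salary} has no BCNF violation.

{Budget, DeptID, ManagerID, Salary}; {Budget, JobTitle}; {Budget, Location, Salary}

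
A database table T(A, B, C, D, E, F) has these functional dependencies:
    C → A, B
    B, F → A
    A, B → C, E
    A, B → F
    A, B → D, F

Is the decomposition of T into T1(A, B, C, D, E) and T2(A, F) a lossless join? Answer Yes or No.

No

Common attributes: {A}; their closure is {A}.
The closure covers neither T1 nor T2 entirely; the join is not lossless.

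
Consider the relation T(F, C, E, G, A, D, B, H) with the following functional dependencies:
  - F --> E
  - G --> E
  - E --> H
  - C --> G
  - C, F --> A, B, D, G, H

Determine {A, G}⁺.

Start with {A, G}.
G --> E applies; add {E} → now {A, E, G}.
E --> H applies; add {H} → now {A, E, G, H}.
No further FD applies.

{A, E, G, H}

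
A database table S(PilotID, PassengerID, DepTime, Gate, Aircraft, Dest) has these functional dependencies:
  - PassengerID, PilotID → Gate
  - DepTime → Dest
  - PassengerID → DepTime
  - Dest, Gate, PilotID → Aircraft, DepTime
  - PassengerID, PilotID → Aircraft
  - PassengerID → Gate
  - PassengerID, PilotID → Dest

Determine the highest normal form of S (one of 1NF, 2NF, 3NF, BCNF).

Candidate key: {PassengerID, PilotID}. Prime attributes: {PassengerID, PilotID}.
DepTime → Dest: {DepTime}⁺ = {DepTime, Dest}, which is not all of the attributes, so the left side is not a superkey — BCNF is violated.
DepTime → Dest has non-prime {Dest} on the right and a non-superkey on the left, so 3NF fails.
Since {PassengerID} ⊂ {PassengerID, PilotID} and {PassengerID}⁺ ⊇ {DepTime, Dest, Gate} with {DepTime, Dest, Gate} non-prime, there is a partial dependency; 2NF fails.

1NF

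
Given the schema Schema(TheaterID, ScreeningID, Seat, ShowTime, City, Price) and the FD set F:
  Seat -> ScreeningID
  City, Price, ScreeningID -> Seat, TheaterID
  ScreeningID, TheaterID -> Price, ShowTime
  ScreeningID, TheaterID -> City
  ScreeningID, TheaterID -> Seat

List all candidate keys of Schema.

{City, Price, ScreeningID}, {City, Price, Seat}, {ScreeningID, TheaterID}, {Seat, TheaterID}

{ScreeningID, TheaterID} is a candidate key since {ScreeningID, TheaterID}⁺ = {City, Price, ScreeningID, Seat, ShowTime, TheaterID} covers every attribute.
{Seat, TheaterID} is a candidate key since {Seat, TheaterID}⁺ = {City, Price, ScreeningID, Seat, ShowTime, TheaterID} covers every attribute.
{City, Price, ScreeningID} is a candidate key since {City, Price, ScreeningID}⁺ = {City, Price, ScreeningID, Seat, ShowTime, TheaterID} covers every attribute.
{City, Price, Seat} is a candidate key since {City, Price, Seat}⁺ = {City, Price, ScreeningID, Seat, ShowTime, TheaterID} covers every attribute.
These are minimal and exhaustive — every other superkey contains one of them.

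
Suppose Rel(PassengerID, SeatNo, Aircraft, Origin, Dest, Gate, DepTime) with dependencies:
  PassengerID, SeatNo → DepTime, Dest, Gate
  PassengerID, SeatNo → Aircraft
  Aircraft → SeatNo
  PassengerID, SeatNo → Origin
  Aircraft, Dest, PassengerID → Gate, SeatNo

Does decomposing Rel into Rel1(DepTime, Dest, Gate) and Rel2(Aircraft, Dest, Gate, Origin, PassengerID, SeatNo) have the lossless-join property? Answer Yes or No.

Rel1 ∩ Rel2 = {Dest, Gate}; its closure under F is {Dest, Gate}.
Neither Rel1 nor Rel2 is contained in that closure, so the decomposition is lossy.

No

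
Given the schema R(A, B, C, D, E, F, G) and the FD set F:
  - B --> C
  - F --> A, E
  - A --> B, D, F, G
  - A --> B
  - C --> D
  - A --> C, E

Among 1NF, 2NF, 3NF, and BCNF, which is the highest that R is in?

2NF

Candidate keys: {A}, {F}. Prime attributes: {A, F}.
For B --> C we have {B}⁺ = {B, C, D}; {B} is not a superkey, so BCNF fails.
B --> C has non-prime {C} on the right and a non-superkey on the left, so 3NF fails.
With only single-attribute keys there can be no partial dependency, so 2NF holds.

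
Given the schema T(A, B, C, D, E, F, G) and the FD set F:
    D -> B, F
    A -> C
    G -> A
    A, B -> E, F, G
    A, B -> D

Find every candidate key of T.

{A, B}, {A, D}, {B, G}, {D, G}

{A, B}⁺ = {A, B, C, D, E, F, G} — all of the relation — so {A, B} is a candidate key.
{A, D}⁺ = {A, B, C, D, E, F, G} — all of the relation — so {A, D} is a candidate key.
{B, G}⁺ = {A, B, C, D, E, F, G} — all of the relation — so {B, G} is a candidate key.
{D, G}⁺ = {A, B, C, D, E, F, G} — all of the relation — so {D, G} is a candidate key.
These are minimal and exhaustive — every other superkey contains one of them.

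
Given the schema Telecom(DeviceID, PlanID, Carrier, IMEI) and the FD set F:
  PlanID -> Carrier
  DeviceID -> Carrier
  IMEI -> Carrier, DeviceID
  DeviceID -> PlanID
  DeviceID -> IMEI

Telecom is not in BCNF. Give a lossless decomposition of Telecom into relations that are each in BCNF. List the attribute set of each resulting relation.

{Carrier, PlanID}; {DeviceID, IMEI, PlanID}

Candidate keys of the original relation: {DeviceID}, {IMEI}.
In {Carrier, DeviceID, IMEI, PlanID}, {PlanID} is not a superkey ({PlanID}⁺ restricted to this set is {Carrier, PlanID}), so split on PlanID -> Carrier into {Carrier, PlanID} and {DeviceID, IMEI, PlanID}.
{Carrier, PlanID}: every determinant is a superkey — BCNF.
{DeviceID, IMEI, PlanID}: every determinant is a superkey — BCNF.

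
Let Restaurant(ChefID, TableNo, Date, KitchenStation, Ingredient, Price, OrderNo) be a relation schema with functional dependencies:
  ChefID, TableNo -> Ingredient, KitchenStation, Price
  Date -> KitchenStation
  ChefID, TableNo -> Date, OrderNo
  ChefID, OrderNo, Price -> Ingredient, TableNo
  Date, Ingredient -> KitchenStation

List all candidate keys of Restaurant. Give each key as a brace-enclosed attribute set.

{ChefID, OrderNo, Price}, {ChefID, TableNo}

Attributes never on any right-hand side: {ChefID} — every candidate key must contain it.
Closure of {ChefID, TableNo} is {ChefID, Date, Ingredient, KitchenStation, OrderNo, Price, TableNo}, the whole schema; {ChefID, TableNo} is a candidate key.
Closure of {ChefID, OrderNo, Price} is {ChefID, Date, Ingredient, KitchenStation, OrderNo, Price, TableNo}, the whole schema; {ChefID, OrderNo, Price} is a candidate key.
No proper subset of any of these is a key, and no other minimal superkey exists.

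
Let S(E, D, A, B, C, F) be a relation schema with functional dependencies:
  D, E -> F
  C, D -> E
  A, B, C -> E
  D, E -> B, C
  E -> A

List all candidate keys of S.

No FD produces {D}, so it must be in every candidate key.
{C, D} is a candidate key since {C, D}⁺ = {A, B, C, D, E, F} covers every attribute.
{D, E} is a candidate key since {D, E}⁺ = {A, B, C, D, E, F} covers every attribute.
These are minimal and exhaustive — every other superkey contains one of them.

{C, D}, {D, E}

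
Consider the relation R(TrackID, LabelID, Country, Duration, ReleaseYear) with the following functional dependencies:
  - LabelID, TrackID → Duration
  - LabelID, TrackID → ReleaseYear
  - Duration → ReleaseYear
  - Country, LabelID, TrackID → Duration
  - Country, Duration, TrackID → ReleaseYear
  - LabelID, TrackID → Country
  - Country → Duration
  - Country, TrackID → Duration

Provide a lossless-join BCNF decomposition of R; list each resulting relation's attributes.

Candidate key of the original relation: {LabelID, TrackID}.
Within {Country, Duration, LabelID, ReleaseYear, TrackID}: {Duration}⁺ ∩ {Country, Duration, LabelID, ReleaseYear, TrackID} = {Duration, ReleaseYear}, not the whole set, so Duration → ReleaseYear violates BCNF; decompose into {Duration, ReleaseYear} and {Country, Duration, LabelID, TrackID}.
{Duration, ReleaseYear} is in BCNF.
Within {Country, Duration, LabelID, TrackID}: {Country}⁺ ∩ {Country, Duration, LabelID, TrackID} = {Country, Duration}, not the whole set, so Country → Duration violates BCNF; decompose into {Country, Duration} and {Country, LabelID, TrackID}.
{Country, Duration} is in BCNF.
{Country, LabelID, TrackID} is in BCNF.

{Country, Duration}; {Country, LabelID, TrackID}; {Duration, ReleaseYear}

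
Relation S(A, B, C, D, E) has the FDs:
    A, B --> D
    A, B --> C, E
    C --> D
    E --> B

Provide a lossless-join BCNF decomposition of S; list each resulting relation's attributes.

Candidate keys of the original relation: {A, B}, {A, E}.
In {A, B, C, D, E}, {C} is not a superkey ({C}⁺ restricted to this set is {C, D}), so split on C --> D into {C, D} and {A, B, C, E}.
{C, D}: every determinant is a superkey — BCNF.
In {A, B, C, E}, {E} is not a superkey ({E}⁺ restricted to this set is {B, E}), so split on E --> B into {B, E} and {A, C, E}.
{B, E}: every determinant is a superkey — BCNF.
{A, C, E}: every determinant is a superkey — BCNF.

{A, C, E}; {B, E}; {C, D}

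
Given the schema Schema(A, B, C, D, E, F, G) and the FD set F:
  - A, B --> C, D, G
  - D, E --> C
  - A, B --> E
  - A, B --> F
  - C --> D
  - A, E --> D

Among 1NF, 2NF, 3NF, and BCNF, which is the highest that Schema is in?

Candidate key: {A, B}. Prime attributes: {A, B}.
For D, E --> C we have {D, E}⁺ = {C, D, E}; {D, E} is not a superkey, so BCNF fails.
Because {C} is non-prime and the left side of D, E --> C is not a superkey, the relation is not in 3NF.
No proper subset of a key has a non-prime attribute in its closure, so there is no partial dependency; 2NF holds.

2NF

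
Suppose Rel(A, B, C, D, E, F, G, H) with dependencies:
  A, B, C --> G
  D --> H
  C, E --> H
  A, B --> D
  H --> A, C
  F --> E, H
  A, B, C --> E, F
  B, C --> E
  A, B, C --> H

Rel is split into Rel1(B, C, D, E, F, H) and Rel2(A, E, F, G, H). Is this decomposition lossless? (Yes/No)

Common attributes: {E, F, H}; their closure is {A, C, E, F, H}.
Neither Rel1 nor Rel2 is contained in that closure, so the decomposition is lossy.

No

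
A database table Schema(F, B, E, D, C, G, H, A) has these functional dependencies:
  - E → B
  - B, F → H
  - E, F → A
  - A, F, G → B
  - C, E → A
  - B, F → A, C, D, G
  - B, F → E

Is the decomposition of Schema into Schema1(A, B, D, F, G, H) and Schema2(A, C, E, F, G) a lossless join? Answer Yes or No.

Common attributes: {A, F, G}; their closure is {A, B, C, D, E, F, G, H}.
This includes all of Schema1, so the common attributes are a superkey of Schema1 — the join is lossless.

Yes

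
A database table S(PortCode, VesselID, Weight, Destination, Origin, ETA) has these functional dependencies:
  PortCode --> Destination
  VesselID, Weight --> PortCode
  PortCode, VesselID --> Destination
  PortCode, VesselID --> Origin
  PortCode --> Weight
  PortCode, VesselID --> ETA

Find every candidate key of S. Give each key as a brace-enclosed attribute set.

Attributes never on any right-hand side: {VesselID} — every candidate key must contain it.
{PortCode, VesselID} is a candidate key since {PortCode, VesselID}⁺ = {Destination, ETA, Origin, PortCode, VesselID, Weight} covers every attribute.
{VesselID, Weight} is a candidate key since {VesselID, Weight}⁺ = {Destination, ETA, Origin, PortCode, VesselID, Weight} covers every attribute.
Any other superkey properly contains one of these, so there are no further candidate keys.

{PortCode, VesselID}, {VesselID, Weight}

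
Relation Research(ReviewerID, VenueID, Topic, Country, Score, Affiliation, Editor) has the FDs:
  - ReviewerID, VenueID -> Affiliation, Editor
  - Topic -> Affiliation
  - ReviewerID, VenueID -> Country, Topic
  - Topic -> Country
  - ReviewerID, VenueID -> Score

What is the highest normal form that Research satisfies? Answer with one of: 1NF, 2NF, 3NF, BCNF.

Candidate key: {ReviewerID, VenueID}. Prime attributes: {ReviewerID, VenueID}.
Topic -> Affiliation: {Topic}⁺ = {Affiliation, Country, Topic}, which is not all of the attributes, so the left side is not a superkey — BCNF is violated.
Because {Affiliation} is non-prime and the left side of Topic -> Affiliation is not a superkey, the relation is not in 3NF.
No non-prime attribute depends on a proper subset of any candidate key, so 2NF holds.

2NF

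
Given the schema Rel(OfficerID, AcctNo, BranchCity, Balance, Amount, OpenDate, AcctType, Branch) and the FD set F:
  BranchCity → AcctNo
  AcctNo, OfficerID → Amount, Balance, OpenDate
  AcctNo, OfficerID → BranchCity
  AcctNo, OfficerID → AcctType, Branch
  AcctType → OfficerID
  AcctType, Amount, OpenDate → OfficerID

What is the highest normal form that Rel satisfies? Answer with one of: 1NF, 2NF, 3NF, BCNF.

Candidate keys: {AcctNo, AcctType}, {AcctNo, OfficerID}, {AcctType, BranchCity}, {BranchCity, OfficerID}. Prime attributes: {AcctNo, AcctType, BranchCity, OfficerID}.
BranchCity → AcctNo breaks BCNF: {BranchCity}⁺ = {AcctNo, BranchCity}, so {BranchCity} is not a superkey.
Its right-hand attributes {AcctNo} are all prime, as are those of every other non-superkey FD — the relation is in 3NF.

3NF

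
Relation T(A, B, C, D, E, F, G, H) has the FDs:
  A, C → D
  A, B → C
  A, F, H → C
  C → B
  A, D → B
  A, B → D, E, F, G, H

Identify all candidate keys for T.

{A, B}, {A, C}, {A, D}, {A, F, H}

No FD produces {A}, so it must be in every candidate key.
{A, B}⁺ = {A, B, C, D, E, F, G, H} — all of the relation — so {A, B} is a candidate key.
{A, C}⁺ = {A, B, C, D, E, F, G, H} — all of the relation — so {A, C} is a candidate key.
{A, D}⁺ = {A, B, C, D, E, F, G, H} — all of the relation — so {A, D} is a candidate key.
{A, F, H}⁺ = {A, B, C, D, E, F, G, H} — all of the relation — so {A, F, H} is a candidate key.
No proper subset of any of these is a key, and no other minimal superkey exists.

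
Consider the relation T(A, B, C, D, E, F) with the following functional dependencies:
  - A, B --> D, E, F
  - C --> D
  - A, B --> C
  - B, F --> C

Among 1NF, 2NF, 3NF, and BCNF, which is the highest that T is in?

Candidate key: {A, B}. Prime attributes: {A, B}.
For C --> D we have {C}⁺ = {C, D}; {C} is not a superkey, so BCNF fails.
C --> D determines the non-prime attribute {D} from a non-superkey — 3NF is violated.
No non-prime attribute depends on a proper subset of any candidate key, so 2NF holds.

2NF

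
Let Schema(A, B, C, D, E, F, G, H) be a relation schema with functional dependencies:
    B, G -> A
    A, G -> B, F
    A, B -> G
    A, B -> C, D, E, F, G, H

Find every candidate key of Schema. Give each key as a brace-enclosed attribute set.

Closure of {A, B} is {A, B, C, D, E, F, G, H}, the whole schema; {A, B} is a candidate key.
Closure of {A, G} is {A, B, C, D, E, F, G, H}, the whole schema; {A, G} is a candidate key.
Closure of {B, G} is {A, B, C, D, E, F, G, H}, the whole schema; {B, G} is a candidate key.
Any other superkey properly contains one of these, so there are no further candidate keys.

{A, B}, {A, G}, {B, G}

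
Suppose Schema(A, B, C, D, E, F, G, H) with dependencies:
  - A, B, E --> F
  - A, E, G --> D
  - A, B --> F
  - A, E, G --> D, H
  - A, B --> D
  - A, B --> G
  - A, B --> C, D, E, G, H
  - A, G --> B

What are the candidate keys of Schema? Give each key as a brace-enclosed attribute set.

Attributes never on any right-hand side: {A} — every candidate key must contain it.
{A, B}⁺ = {A, B, C, D, E, F, G, H} — all of the relation — so {A, B} is a candidate key.
{A, G}⁺ = {A, B, C, D, E, F, G, H} — all of the relation — so {A, G} is a candidate key.
Any other superkey properly contains one of these, so there are no further candidate keys.

{A, B}, {A, G}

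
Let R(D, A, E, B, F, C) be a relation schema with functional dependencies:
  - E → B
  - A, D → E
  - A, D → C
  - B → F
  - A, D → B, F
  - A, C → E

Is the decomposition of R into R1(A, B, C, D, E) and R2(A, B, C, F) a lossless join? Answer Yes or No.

The shared attributes are {A, B, C} and {A, B, C}⁺ = {A, B, C, E, F}.
R2 is contained in that closure, so R1 ∩ R2 → R2 holds and the join is lossless.

Yes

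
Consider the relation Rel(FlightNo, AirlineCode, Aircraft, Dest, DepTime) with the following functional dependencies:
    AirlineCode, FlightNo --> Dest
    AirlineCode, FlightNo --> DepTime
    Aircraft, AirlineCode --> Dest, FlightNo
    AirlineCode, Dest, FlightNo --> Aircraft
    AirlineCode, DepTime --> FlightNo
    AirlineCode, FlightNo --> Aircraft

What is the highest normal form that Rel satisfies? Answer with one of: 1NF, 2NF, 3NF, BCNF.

BCNF

Candidate keys: {Aircraft, AirlineCode}, {AirlineCode, DepTime}, {AirlineCode, FlightNo}. Prime attributes: {Aircraft, AirlineCode, DepTime, FlightNo}.
The left-hand side of every FD is a superkey, so BCNF is satisfied.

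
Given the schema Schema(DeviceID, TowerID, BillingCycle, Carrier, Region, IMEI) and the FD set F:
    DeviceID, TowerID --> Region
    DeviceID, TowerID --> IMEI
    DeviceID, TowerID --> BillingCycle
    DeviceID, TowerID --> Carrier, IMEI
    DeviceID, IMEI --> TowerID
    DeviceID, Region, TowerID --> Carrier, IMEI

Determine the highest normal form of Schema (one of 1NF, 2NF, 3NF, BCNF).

BCNF

Candidate keys: {DeviceID, IMEI}, {DeviceID, TowerID}. Prime attributes: {DeviceID, IMEI, TowerID}.
Each dependency's left side is a superkey — BCNF holds.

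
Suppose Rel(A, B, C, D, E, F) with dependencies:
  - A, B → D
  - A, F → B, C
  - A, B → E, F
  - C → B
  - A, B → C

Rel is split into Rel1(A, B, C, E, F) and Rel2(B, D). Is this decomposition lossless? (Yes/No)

No

Rel1 ∩ Rel2 = {B}; its closure under F is {B}.
Rel1 ⊄ {B} and Rel2 ⊄ {B}, so the split is lossy.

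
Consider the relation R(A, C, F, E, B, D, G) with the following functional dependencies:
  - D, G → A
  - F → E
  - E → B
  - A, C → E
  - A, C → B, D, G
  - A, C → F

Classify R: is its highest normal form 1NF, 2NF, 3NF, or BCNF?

Candidate keys: {A, C}, {C, D, G}. Prime attributes: {A, C, D, G}.
D, G → A: {D, G}⁺ = {A, D, G}, which is not all of the attributes, so the left side is not a superkey — BCNF is violated.
F → E has non-prime {E} on the right and a non-superkey on the left, so 3NF fails.
No non-prime attribute depends on a proper subset of any candidate key, so 2NF holds.

2NF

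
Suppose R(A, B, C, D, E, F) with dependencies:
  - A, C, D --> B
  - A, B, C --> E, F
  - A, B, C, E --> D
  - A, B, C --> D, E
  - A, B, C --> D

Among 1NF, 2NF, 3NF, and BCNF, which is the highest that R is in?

Candidate keys: {A, B, C}, {A, C, D}. Prime attributes: {A, B, C, D}.
Each dependency's left side is a superkey — BCNF holds.

BCNF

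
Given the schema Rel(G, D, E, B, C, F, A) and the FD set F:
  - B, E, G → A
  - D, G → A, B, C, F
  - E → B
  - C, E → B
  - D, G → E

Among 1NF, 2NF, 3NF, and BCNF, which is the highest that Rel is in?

Candidate key: {D, G}. Prime attributes: {D, G}.
B, E, G → A breaks BCNF: {B, E, G}⁺ = {A, B, E, G}, so {B, E, G} is not a superkey.
Because {A} is non-prime and the left side of B, E, G → A is not a superkey, the relation is not in 3NF.
No proper subset of a key has a non-prime attribute in its closure, so there is no partial dependency; 2NF holds.

2NF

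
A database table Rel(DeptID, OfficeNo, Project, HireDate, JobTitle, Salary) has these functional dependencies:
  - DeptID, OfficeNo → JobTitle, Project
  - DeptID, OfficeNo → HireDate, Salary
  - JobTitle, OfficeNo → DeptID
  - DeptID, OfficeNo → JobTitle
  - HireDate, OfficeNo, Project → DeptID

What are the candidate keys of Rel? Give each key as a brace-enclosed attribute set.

{DeptID, OfficeNo}, {HireDate, OfficeNo, Project}, {JobTitle, OfficeNo}

No FD produces {OfficeNo}, so it must be in every candidate key.
{DeptID, OfficeNo}⁺ = {DeptID, HireDate, JobTitle, OfficeNo, Project, Salary} — all of the relation — so {DeptID, OfficeNo} is a candidate key.
{JobTitle, OfficeNo}⁺ = {DeptID, HireDate, JobTitle, OfficeNo, Project, Salary} — all of the relation — so {JobTitle, OfficeNo} is a candidate key.
{HireDate, OfficeNo, Project}⁺ = {DeptID, HireDate, JobTitle, OfficeNo, Project, Salary} — all of the relation — so {HireDate, OfficeNo, Project} is a candidate key.
These are minimal and exhaustive — every other superkey contains one of them.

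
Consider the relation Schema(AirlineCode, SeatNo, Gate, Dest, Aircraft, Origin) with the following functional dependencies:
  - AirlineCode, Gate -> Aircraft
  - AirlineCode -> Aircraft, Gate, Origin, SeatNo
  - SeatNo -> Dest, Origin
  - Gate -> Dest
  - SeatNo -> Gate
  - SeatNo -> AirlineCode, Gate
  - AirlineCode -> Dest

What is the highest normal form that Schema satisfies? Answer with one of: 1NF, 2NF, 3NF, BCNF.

Candidate keys: {AirlineCode}, {SeatNo}. Prime attributes: {AirlineCode, SeatNo}.
For Gate -> Dest we have {Gate}⁺ = {Dest, Gate}; {Gate} is not a superkey, so BCNF fails.
Gate -> Dest determines the non-prime attribute {Dest} from a non-superkey — 3NF is violated.
With only single-attribute keys there can be no partial dependency, so 2NF holds.

2NF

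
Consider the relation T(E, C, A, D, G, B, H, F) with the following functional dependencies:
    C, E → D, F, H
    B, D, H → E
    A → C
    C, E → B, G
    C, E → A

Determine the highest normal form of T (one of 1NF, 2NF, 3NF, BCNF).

Candidate keys: {A, B, D, H}, {A, E}, {B, C, D, H}, {C, E}. Prime attributes: {A, B, C, D, E, H}.
B, D, H → E: {B, D, H}⁺ = {B, D, E, H}, which is not all of the attributes, so the left side is not a superkey — BCNF is violated.
Since {E} ⊆ prime attributes and every other non-superkey FD also has a prime right side, the schema is in 3NF.

3NF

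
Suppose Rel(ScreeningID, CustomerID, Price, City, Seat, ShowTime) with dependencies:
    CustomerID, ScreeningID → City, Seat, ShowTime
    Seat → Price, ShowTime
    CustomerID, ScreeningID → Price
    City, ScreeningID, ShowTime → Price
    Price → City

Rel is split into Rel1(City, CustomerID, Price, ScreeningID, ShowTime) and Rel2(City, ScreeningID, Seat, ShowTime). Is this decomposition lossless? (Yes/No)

No

The shared attributes are {City, ScreeningID, ShowTime} and {City, ScreeningID, ShowTime}⁺ = {City, Price, ScreeningID, ShowTime}.
Neither Rel1 nor Rel2 is contained in that closure, so the decomposition is lossy.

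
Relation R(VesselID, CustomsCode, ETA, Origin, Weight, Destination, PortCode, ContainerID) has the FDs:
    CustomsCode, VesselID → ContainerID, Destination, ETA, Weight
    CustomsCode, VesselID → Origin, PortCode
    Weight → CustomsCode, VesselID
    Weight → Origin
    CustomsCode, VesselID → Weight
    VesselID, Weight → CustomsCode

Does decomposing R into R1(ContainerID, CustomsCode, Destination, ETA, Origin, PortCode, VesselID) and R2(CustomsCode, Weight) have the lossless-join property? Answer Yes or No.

R1 ∩ R2 = {CustomsCode}; its closure under F is {CustomsCode}.
R1 ⊄ {CustomsCode} and R2 ⊄ {CustomsCode}, so the split is lossy.

No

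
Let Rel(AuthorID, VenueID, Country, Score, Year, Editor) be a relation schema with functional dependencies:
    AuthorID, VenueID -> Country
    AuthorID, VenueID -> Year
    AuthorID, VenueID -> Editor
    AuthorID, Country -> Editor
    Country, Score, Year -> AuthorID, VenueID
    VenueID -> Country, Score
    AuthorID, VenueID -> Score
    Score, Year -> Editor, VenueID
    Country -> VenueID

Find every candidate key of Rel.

{AuthorID, Country} is a candidate key since {AuthorID, Country}⁺ = {AuthorID, Country, Editor, Score, VenueID, Year} covers every attribute.
{AuthorID, VenueID} is a candidate key since {AuthorID, VenueID}⁺ = {AuthorID, Country, Editor, Score, VenueID, Year} covers every attribute.
{Country, Year} is a candidate key since {Country, Year}⁺ = {AuthorID, Country, Editor, Score, VenueID, Year} covers every attribute.
{Score, Year} is a candidate key since {Score, Year}⁺ = {AuthorID, Country, Editor, Score, VenueID, Year} covers every attribute.
{VenueID, Year} is a candidate key since {VenueID, Year}⁺ = {AuthorID, Country, Editor, Score, VenueID, Year} covers every attribute.
These are minimal and exhaustive — every other superkey contains one of them.

{AuthorID, Country}, {AuthorID, VenueID}, {Country, Year}, {Score, Year}, {VenueID, Year}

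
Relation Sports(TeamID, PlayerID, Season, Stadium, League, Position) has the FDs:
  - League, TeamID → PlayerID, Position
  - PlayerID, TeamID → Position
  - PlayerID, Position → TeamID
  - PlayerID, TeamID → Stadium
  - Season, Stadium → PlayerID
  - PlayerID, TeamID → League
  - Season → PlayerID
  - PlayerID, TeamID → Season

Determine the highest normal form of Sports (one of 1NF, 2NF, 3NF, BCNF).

Candidate keys: {League, TeamID}, {PlayerID, Position}, {PlayerID, TeamID}, {Position, Season}, {Season, TeamID}. Prime attributes: {League, PlayerID, Position, Season, TeamID}.
For Season, Stadium → PlayerID we have {Season, Stadium}⁺ = {PlayerID, Season, Stadium}; {Season, Stadium} is not a superkey, so BCNF fails.
But every attribute on its right side ({PlayerID}) is prime, and the same holds for every other non-superkey FD, so 3NF still holds.

3NF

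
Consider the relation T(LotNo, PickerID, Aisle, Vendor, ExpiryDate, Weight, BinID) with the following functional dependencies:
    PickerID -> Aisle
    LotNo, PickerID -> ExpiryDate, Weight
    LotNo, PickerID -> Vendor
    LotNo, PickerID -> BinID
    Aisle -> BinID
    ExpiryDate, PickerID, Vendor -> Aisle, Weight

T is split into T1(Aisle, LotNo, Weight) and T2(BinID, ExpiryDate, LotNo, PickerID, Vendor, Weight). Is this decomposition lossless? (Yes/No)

No

T1 ∩ T2 = {LotNo, Weight}; its closure under F is {LotNo, Weight}.
The closure covers neither T1 nor T2 entirely; the join is not lossless.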